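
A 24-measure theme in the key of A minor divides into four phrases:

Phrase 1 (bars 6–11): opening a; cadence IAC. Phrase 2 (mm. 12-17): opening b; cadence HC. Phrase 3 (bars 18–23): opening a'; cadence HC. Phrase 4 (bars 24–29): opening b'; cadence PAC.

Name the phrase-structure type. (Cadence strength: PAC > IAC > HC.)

parallel double period

Four phrases in two halves: the first half (bars 6–17) ends with a half cadence, the second (bars 18-29) with a perfect authentic cadence — a large antecedent–consequent pair, i.e. a double period.
Phrase 3 begins with the same material as phrase 1, making it parallel.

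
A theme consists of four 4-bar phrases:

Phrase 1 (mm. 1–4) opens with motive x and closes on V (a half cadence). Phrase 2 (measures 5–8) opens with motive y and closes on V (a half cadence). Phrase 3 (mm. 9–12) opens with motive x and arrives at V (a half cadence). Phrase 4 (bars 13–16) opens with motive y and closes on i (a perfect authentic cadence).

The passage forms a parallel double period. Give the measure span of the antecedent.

In a double period the first pair of phrases (ending half cadence) is the large antecedent and the second pair (ending perfect authentic cadence) is the large consequent; the antecedent is measures 1–8.

measures 1–8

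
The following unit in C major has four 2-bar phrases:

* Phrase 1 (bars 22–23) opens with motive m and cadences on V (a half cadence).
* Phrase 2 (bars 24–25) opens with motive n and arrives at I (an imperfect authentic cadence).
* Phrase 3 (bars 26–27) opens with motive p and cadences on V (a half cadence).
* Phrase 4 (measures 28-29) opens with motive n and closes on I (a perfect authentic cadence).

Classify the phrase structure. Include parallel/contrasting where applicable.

Four phrases in two halves: the first half (mm. 22-25) ends with an imperfect authentic cadence, the second (measures 26-29) with a perfect authentic cadence — a large antecedent–consequent pair, i.e. a double period.
Phrase 3 begins with different material from phrase 1, making it contrasting.

contrasting double period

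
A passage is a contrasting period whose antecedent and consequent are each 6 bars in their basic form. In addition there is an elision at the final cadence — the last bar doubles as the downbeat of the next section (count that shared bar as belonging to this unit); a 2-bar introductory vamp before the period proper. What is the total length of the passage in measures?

14 measures

Basic contrasting period: 6 + 6 = 12 bars.
12 (basic form) + 2 (introduction) = 14.
The elision shares a bar with the next section but does not change this unit's count.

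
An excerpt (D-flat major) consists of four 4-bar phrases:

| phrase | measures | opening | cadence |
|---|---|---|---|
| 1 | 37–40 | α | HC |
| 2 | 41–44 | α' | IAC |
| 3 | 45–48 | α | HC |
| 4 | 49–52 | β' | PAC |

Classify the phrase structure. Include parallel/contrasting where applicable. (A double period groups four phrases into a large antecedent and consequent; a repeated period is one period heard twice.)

Four phrases in two halves: the first half (mm. 37–44) ends with an imperfect authentic cadence, the second (mm. 45–52) with a perfect authentic cadence — a large antecedent–consequent pair, i.e. a double period.
Phrase 3 begins with the same material as phrase 1, making it parallel.

parallel double period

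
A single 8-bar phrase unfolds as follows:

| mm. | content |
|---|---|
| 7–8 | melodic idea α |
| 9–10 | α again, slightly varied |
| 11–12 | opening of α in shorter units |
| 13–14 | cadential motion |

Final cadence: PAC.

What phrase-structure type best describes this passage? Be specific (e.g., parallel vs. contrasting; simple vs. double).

sentence

Basic idea (mm. 7–8) + its repetition (bars 9–10) form the presentation; fragmentation and cadence (mm. 11–14) form the continuation — the 8-bar whole is a sentence.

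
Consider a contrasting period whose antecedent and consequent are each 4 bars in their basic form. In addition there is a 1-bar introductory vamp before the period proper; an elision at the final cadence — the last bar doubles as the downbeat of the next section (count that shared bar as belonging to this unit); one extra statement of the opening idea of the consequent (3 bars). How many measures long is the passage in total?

Basic contrasting period: 4 + 4 = 8 bars.
8 (basic form) + 1 (introduction) + 3 (extra statement) = 12.
The elision shares a bar with the next section but does not change this unit's count.

12 measures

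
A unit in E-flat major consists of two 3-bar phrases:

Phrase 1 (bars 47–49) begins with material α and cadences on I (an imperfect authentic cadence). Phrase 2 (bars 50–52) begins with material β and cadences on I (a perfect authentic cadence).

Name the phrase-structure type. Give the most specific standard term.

contrasting period

Phrase 1 ends with an imperfect authentic cadence (weaker) and phrase 2 with a perfect authentic cadence (stronger): antecedent + consequent = a period.
The two phrases open with different material (α / β), so the period is contrasting.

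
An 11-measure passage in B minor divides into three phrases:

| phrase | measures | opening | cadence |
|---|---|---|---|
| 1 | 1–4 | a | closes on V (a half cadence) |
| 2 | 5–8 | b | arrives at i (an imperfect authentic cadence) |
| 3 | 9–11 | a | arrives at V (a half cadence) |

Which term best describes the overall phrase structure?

The final phrase closes with a half cadence, which is not stronger than the preceding imperfect authentic cadence; the 3 phrases lack an overall antecedent–consequent design and so form a phrase group.

phrase group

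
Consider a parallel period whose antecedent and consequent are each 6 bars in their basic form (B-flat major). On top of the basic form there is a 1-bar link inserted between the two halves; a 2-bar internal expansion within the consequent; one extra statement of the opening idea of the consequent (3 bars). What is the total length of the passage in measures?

18 measures

Basic parallel period: 6 + 6 = 12 bars.
12 (basic form) + 1 (link) + 2 (internal expansion) + 3 (extra statement) = 18.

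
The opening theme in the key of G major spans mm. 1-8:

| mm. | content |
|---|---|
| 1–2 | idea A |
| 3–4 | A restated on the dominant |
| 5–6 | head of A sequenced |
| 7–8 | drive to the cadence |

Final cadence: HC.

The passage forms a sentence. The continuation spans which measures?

After the presentation (mm. 1–4), the continuation covers the fragmentation through the cadence: measures 5-8.

measures 5–8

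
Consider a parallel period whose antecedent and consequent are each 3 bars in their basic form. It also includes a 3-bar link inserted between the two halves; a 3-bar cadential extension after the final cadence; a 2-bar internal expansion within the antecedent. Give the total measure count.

Basic parallel period: 3 + 3 = 6 bars.
6 (basic form) + 3 (link) + 3 (cadential extension) + 2 (internal expansion) = 14.

14 measures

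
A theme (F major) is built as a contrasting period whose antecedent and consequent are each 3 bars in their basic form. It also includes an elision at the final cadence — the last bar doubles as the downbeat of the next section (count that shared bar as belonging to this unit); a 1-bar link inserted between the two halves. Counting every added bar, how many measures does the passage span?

Basic contrasting period: 3 + 3 = 6 bars.
6 (basic form) + 1 (link) = 7.
The elision shares a bar with the next section but does not change this unit's count.

7 measures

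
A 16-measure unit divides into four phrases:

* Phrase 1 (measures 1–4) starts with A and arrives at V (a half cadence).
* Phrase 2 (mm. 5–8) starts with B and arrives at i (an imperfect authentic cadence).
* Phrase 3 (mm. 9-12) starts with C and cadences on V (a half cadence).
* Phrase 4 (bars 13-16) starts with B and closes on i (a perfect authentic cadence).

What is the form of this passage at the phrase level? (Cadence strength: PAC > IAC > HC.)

contrasting double period

Four phrases in two halves: the first half (bars 1–8) ends with an imperfect authentic cadence, the second (mm. 9–16) with a perfect authentic cadence — a large antecedent–consequent pair, i.e. a double period.
Phrase 3 begins with different material from phrase 1, making it contrasting.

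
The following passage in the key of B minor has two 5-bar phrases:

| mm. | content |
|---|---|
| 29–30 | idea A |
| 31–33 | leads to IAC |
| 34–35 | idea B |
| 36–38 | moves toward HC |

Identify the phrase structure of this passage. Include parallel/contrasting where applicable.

The second phrase closes with a half cadence, which is not stronger than the first phrase's imperfect authentic cadence; without a weak→strong cadential pair there is no antecedent–consequent relationship, so this is a phrase group rather than a period.

phrase group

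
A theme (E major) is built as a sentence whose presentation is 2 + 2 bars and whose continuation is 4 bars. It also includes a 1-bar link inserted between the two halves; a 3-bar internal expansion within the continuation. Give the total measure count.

Basic sentence: 2 + 2 + 4 = 8 bars.
8 (basic form) + 1 (link) + 3 (internal expansion) = 12.

12 measures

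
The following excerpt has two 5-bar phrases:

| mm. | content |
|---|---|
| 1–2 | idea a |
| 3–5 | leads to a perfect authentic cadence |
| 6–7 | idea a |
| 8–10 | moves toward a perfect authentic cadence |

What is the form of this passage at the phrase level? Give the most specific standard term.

Both phrases have the same opening (a) and the same cadence (perfect authentic cadence): the second is a restatement, not a consequent, so this is a repeated phrase rather than a period.

repeated phrase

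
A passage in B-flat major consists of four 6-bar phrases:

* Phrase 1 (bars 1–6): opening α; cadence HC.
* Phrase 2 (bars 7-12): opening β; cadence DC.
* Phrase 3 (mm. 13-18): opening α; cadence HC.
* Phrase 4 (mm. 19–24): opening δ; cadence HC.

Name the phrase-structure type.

phrase group

Phrase 4 ends with a half cadence, no stronger than phrase 2's deceptive cadence, so the four phrases do not form a double period; nor do phrases 3–4 duplicate 1–2, so it is not a repeated period. With no phrase reaching a conclusive cadence, the passage is a phrase group.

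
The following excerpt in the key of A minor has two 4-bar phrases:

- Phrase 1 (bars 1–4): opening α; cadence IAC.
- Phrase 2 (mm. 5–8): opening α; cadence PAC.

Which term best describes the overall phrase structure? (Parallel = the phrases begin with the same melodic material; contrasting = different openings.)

parallel period

Phrase 1 ends with an imperfect authentic cadence (weaker) and phrase 2 with a perfect authentic cadence (stronger): antecedent + consequent = a period.
The two phrases open with the same material (α / α), so the period is parallel.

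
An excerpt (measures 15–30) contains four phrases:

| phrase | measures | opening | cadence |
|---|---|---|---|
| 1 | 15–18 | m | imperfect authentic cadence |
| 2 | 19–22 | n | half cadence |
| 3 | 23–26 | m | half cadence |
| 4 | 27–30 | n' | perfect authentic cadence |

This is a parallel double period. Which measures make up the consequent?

measures 23–30

In a double period the first pair of phrases (ending half cadence) is the large antecedent and the second pair (ending perfect authentic cadence) is the large consequent; the consequent is measures 23–30.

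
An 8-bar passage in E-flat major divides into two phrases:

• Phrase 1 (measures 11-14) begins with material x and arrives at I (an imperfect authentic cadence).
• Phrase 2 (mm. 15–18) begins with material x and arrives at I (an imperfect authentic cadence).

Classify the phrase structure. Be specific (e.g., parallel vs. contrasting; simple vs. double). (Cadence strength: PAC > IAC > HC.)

Both phrases have the same opening (x) and the same cadence (imperfect authentic cadence): the second is a restatement, not a consequent, so this is a repeated phrase rather than a period.

repeated phrase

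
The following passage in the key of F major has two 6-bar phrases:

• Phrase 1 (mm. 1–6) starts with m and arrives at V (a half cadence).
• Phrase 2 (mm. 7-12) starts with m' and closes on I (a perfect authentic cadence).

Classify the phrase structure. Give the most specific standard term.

parallel period

Phrase 1 ends with a half cadence (weaker) and phrase 2 with a perfect authentic cadence (stronger): antecedent + consequent = a period.
The two phrases open with the same material (m / m'), so the period is parallel.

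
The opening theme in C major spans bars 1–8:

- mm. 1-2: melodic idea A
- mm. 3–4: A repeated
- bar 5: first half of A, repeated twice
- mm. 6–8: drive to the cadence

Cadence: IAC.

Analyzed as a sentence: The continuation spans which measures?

After the presentation (bars 1–4), the continuation covers the fragmentation through the cadence: measures 5–8.

measures 5–8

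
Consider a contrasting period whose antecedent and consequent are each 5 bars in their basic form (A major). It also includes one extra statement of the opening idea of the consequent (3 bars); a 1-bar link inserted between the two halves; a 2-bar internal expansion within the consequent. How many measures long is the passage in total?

16 measures

Basic contrasting period: 5 + 5 = 10 bars.
10 (basic form) + 3 (extra statement) + 1 (link) + 2 (internal expansion) = 16.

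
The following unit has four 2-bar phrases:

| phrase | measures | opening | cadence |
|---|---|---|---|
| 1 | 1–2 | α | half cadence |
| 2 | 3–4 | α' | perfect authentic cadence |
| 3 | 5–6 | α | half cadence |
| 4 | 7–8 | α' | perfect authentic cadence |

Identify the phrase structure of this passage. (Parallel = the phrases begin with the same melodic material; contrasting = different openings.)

repeated period

The cadence pattern HC–PAC–HC–PAC is weak–strong twice, and phrases 3–4 restate phrases 1–2: a period heard twice, not a double period (which would end weakly at phrase 2).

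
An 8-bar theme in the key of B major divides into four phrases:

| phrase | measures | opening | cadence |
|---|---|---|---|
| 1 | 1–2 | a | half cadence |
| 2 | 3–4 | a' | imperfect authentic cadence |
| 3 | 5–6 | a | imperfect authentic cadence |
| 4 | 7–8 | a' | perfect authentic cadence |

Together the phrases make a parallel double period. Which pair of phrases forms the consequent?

phrases 3 and 4

In a double period the first pair of phrases (ending imperfect authentic cadence) is the large antecedent and the second pair (ending perfect authentic cadence) is the large consequent; the consequent is phrases 3 and 4.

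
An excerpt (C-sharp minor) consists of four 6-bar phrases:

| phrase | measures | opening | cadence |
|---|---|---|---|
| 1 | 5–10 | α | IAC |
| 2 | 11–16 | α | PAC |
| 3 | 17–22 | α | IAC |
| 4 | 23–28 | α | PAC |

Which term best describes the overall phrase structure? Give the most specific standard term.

The cadence pattern IAC–PAC–IAC–PAC is weak–strong twice, and phrases 3–4 restate phrases 1–2: a period heard twice, not a double period (which would end weakly at phrase 2).

repeated period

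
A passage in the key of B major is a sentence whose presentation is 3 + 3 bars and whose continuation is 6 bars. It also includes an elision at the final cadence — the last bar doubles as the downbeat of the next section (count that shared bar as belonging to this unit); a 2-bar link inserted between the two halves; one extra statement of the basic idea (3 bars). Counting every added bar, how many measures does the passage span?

Basic sentence: 3 + 3 + 6 = 12 bars.
12 (basic form) + 2 (link) + 3 (extra statement) = 17.
The elision shares a bar with the next section but does not change this unit's count.

17 measures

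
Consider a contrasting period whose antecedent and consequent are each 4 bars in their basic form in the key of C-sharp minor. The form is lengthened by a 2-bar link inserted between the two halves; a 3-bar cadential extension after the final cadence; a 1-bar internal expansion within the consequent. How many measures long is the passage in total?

Basic contrasting period: 4 + 4 = 8 bars.
8 (basic form) + 2 (link) + 3 (cadential extension) + 1 (internal expansion) = 14.

14 measures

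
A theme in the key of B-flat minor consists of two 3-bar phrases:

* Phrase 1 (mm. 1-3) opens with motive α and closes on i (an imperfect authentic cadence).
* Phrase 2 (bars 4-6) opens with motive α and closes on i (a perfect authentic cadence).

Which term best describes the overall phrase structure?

Phrase 1 ends with an imperfect authentic cadence (weaker) and phrase 2 with a perfect authentic cadence (stronger): antecedent + consequent = a period.
The two phrases open with the same material (α / α), so the period is parallel.

parallel period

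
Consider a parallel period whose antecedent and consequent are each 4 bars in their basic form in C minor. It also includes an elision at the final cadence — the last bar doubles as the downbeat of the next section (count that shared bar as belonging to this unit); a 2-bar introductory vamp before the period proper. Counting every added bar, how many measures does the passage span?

Basic parallel period: 4 + 4 = 8 bars.
8 (basic form) + 2 (introduction) = 10.
The elision shares a bar with the next section but does not change this unit's count.

10 measures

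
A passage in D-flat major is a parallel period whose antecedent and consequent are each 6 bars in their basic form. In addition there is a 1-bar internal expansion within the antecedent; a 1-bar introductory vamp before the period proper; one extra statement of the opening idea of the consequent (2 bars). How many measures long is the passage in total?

16 measures

Basic parallel period: 6 + 6 = 12 bars.
12 (basic form) + 1 (internal expansion) + 1 (introduction) + 2 (extra statement) = 16.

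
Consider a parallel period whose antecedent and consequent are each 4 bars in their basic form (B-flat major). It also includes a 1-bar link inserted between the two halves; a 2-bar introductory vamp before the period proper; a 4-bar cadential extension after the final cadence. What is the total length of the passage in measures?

Basic parallel period: 4 + 4 = 8 bars.
8 (basic form) + 1 (link) + 2 (introduction) + 4 (cadential extension) = 15.

15 measures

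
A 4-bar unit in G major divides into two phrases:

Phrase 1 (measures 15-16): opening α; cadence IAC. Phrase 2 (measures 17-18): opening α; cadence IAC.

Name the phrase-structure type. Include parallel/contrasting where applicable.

repeated phrase

Both phrases have the same opening (α) and the same cadence (imperfect authentic cadence): the second is a restatement, not a consequent, so this is a repeated phrase rather than a period.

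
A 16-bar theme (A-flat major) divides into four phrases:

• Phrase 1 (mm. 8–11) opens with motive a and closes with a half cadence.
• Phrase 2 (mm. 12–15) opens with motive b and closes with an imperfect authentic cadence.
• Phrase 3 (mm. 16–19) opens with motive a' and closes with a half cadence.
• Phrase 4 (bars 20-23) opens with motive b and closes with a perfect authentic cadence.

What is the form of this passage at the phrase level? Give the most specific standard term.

Four phrases in two halves: the first half (bars 8-15) ends with an imperfect authentic cadence, the second (mm. 16-23) with a perfect authentic cadence — a large antecedent–consequent pair, i.e. a double period.
Phrase 3 begins with the same material as phrase 1, making it parallel.

parallel double period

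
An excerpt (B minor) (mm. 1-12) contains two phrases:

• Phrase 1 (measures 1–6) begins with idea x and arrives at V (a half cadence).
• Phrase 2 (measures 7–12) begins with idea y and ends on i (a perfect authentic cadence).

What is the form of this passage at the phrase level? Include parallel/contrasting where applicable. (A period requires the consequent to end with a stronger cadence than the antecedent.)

contrasting period

Phrase 1 ends with a half cadence (weaker) and phrase 2 with a perfect authentic cadence (stronger): antecedent + consequent = a period.
The two phrases open with different material (x / y), so the period is contrasting.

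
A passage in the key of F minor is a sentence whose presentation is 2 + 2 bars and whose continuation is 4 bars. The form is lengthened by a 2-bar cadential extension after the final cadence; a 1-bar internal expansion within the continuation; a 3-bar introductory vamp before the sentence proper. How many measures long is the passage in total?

Basic sentence: 2 + 2 + 4 = 8 bars.
8 (basic form) + 2 (cadential extension) + 1 (internal expansion) + 3 (introduction) = 14.

14 measures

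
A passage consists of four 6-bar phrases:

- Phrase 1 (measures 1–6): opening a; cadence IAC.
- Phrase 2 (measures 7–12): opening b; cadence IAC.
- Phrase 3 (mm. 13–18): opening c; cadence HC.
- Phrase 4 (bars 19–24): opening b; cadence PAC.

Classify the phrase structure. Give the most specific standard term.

Four phrases in two halves: the first half (mm. 1-12) ends with an imperfect authentic cadence, the second (mm. 13–24) with a perfect authentic cadence — a large antecedent–consequent pair, i.e. a double period.
Phrase 3 begins with different material from phrase 1, making it contrasting.

contrasting double period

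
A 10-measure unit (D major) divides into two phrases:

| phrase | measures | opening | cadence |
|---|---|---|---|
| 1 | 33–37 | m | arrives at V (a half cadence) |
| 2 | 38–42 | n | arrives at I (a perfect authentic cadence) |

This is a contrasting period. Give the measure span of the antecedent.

The phrase ending with the weaker cadence (half cadence) is the antecedent; the one ending more conclusively (perfect authentic cadence) is the consequent. The antecedent is measures 33–37.

measures 33–37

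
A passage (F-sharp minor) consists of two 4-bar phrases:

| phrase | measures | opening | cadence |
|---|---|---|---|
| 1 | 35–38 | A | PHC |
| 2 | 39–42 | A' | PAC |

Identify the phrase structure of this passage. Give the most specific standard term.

parallel period

Phrase 1 ends with a Phrygian half cadence (weaker) and phrase 2 with a perfect authentic cadence (stronger): antecedent + consequent = a period.
The two phrases open with the same material (A / A'), so the period is parallel.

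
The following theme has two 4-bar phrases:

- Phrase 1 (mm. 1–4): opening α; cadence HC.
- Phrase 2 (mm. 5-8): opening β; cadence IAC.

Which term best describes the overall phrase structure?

Phrase 1 ends with a half cadence (weaker) and phrase 2 with an imperfect authentic cadence (stronger): antecedent + consequent = a period.
The two phrases open with different material (α / β), so the period is contrasting.

contrasting period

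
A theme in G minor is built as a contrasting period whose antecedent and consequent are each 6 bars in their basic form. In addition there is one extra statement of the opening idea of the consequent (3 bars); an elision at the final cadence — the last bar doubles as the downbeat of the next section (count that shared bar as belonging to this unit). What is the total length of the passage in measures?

Basic contrasting period: 6 + 6 = 12 bars.
12 (basic form) + 3 (extra statement) = 15.
The elision shares a bar with the next section but does not change this unit's count.

15 measures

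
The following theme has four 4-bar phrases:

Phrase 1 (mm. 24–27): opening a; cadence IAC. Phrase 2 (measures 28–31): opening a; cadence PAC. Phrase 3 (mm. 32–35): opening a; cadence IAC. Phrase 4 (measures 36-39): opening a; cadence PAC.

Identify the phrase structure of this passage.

The cadence pattern IAC–PAC–IAC–PAC is weak–strong twice, and phrases 3–4 restate phrases 1–2: a period heard twice, not a double period (which would end weakly at phrase 2).

repeated period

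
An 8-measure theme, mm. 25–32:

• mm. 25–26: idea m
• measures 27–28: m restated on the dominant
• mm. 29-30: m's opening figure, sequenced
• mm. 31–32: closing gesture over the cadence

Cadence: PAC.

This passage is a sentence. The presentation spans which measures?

measures 25–28

The presentation of a sentence is the basic idea (mm. 25-26) plus its repetition (measures 27–28); the presentation is therefore mm. 25–28.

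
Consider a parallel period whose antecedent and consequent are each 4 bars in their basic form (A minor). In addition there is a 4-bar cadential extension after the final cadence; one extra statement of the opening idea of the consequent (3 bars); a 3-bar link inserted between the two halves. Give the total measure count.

Basic parallel period: 4 + 4 = 8 bars.
8 (basic form) + 4 (cadential extension) + 3 (extra statement) + 3 (link) = 18.

18 measures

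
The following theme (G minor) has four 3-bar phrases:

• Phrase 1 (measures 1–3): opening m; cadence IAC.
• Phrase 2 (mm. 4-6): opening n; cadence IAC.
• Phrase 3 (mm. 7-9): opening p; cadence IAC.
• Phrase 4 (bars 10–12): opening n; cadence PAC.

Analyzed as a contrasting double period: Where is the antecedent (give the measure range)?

measures 1–6

In a double period the four phrases pair into a large antecedent (phrases 1–2, ending imperfect authentic cadence) and a large consequent (phrases 3–4, ending perfect authentic cadence). The antecedent spans measures 1–6.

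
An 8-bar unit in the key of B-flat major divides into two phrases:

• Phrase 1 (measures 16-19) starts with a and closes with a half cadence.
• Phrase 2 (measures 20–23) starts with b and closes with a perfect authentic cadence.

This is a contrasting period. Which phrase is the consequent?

phrase 2

The phrase ending with the weaker cadence (half cadence) is the antecedent; the one ending more conclusively (perfect authentic cadence) is the consequent. The consequent is phrase 2.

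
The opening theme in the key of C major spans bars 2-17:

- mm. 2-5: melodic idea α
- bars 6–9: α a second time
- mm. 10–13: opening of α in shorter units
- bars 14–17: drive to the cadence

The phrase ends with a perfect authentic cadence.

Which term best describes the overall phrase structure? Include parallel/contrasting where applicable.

sentence

Basic idea (mm. 2-5) + its repetition (mm. 6–9) form the presentation; fragmentation and cadence (bars 10–17) form the continuation — the 16-bar whole is a sentence.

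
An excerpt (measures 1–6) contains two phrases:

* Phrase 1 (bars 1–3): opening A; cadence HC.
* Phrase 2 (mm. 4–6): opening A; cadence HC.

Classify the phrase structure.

repeated phrase

Both phrases have the same opening (A) and the same cadence (half cadence): the second is a restatement, not a consequent, so this is a repeated phrase rather than a period.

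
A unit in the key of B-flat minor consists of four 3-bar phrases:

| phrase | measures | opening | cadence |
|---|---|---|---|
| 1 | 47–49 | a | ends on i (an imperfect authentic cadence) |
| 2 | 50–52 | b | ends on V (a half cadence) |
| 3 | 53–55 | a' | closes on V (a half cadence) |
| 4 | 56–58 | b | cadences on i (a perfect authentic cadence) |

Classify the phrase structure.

parallel double period

Four phrases in two halves: the first half (bars 47–52) ends with a half cadence, the second (mm. 53-58) with a perfect authentic cadence — a large antecedent–consequent pair, i.e. a double period.
Phrase 3 begins with the same material as phrase 1, making it parallel.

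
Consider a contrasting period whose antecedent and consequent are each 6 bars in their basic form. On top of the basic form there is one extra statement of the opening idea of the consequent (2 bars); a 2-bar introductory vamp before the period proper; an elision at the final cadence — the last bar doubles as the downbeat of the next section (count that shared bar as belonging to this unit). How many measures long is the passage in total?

Basic contrasting period: 6 + 6 = 12 bars.
12 (basic form) + 2 (extra statement) + 2 (introduction) = 16.
The elision shares a bar with the next section but does not change this unit's count.

16 measures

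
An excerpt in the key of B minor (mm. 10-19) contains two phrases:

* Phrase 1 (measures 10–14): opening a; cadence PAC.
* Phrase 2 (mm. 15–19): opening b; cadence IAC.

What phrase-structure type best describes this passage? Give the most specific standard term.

The second phrase closes with an imperfect authentic cadence, which is not stronger than the first phrase's perfect authentic cadence; without a weak→strong cadential pair there is no antecedent–consequent relationship, so this is a phrase group rather than a period.

phrase group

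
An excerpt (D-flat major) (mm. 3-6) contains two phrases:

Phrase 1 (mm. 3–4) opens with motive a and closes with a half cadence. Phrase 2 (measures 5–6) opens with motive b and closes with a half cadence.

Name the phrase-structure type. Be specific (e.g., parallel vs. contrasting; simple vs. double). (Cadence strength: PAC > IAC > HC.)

phrase group

The second phrase closes with a half cadence, which is not stronger than the first phrase's half cadence; without a weak→strong cadential pair there is no antecedent–consequent relationship, so this is a phrase group rather than a period.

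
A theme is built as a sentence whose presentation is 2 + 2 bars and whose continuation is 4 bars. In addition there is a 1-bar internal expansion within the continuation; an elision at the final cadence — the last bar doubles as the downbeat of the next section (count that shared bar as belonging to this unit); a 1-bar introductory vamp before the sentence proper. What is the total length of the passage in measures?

Basic sentence: 2 + 2 + 4 = 8 bars.
8 (basic form) + 1 (internal expansion) + 1 (introduction) = 10.
The elision shares a bar with the next section but does not change this unit's count.

10 measures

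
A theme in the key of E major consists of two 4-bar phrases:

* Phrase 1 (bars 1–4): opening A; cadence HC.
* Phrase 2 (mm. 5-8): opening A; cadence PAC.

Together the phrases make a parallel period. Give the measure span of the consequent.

measures 5–8

The phrase ending with the weaker cadence (half cadence) is the antecedent; the one ending more conclusively (perfect authentic cadence) is the consequent. The consequent is measures 5–8.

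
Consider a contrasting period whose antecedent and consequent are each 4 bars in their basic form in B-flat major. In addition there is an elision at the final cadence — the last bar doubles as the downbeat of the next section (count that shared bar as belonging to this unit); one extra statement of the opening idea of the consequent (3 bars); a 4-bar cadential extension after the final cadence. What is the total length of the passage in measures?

15 measures

Basic contrasting period: 4 + 4 = 8 bars.
8 (basic form) + 3 (extra statement) + 4 (cadential extension) = 15.
The elision shares a bar with the next section but does not change this unit's count.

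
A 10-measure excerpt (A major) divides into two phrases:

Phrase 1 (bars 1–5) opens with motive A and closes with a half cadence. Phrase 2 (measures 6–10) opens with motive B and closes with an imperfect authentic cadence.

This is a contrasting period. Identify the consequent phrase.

The phrase ending with the weaker cadence (half cadence) is the antecedent; the one ending more conclusively (imperfect authentic cadence) is the consequent. The consequent is phrase 2.

phrase 2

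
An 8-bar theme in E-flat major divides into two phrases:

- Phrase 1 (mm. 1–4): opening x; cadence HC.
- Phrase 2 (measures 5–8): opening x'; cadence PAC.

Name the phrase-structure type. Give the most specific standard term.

parallel period

Phrase 1 ends with a half cadence (weaker) and phrase 2 with a perfect authentic cadence (stronger): antecedent + consequent = a period.
The two phrases open with the same material (x / x'), so the period is parallel.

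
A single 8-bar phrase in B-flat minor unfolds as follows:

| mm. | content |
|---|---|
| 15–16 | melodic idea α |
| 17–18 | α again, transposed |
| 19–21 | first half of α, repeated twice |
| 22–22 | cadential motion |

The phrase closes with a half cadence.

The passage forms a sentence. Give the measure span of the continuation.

After the presentation (mm. 15–18), the continuation covers the fragmentation through the cadence: measures 19-22.

measures 19–22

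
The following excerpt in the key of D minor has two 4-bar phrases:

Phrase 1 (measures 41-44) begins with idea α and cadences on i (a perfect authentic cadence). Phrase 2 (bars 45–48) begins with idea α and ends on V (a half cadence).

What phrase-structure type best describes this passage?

phrase group

The second phrase closes with a half cadence, which is not stronger than the first phrase's perfect authentic cadence; without a weak→strong cadential pair there is no antecedent–consequent relationship, so this is a phrase group rather than a period.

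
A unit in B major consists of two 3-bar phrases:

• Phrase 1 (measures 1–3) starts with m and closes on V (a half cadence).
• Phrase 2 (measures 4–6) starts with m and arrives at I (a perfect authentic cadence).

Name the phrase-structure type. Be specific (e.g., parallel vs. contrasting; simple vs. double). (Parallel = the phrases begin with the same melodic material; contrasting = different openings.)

parallel period

Phrase 1 ends with a half cadence (weaker) and phrase 2 with a perfect authentic cadence (stronger): antecedent + consequent = a period.
The two phrases open with the same material (m / m), so the period is parallel.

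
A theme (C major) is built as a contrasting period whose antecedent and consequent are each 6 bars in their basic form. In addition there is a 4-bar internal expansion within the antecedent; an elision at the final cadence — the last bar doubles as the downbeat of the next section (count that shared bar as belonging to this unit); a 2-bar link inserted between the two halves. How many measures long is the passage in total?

18 measures

Basic contrasting period: 6 + 6 = 12 bars.
12 (basic form) + 4 (internal expansion) + 2 (link) = 18.
The elision shares a bar with the next section but does not change this unit's count.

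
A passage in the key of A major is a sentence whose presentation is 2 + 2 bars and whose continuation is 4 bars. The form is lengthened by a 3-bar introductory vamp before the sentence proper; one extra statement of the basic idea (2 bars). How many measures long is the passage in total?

Basic sentence: 2 + 2 + 4 = 8 bars.
8 (basic form) + 3 (introduction) + 2 (extra statement) = 13.

13 measures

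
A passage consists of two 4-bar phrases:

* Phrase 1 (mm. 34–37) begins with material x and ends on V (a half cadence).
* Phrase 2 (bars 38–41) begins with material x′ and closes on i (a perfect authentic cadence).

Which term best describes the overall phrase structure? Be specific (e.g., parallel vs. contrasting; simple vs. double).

parallel period

Phrase 1 ends with a half cadence (weaker) and phrase 2 with a perfect authentic cadence (stronger): antecedent + consequent = a period.
The two phrases open with the same material (x / x′), so the period is parallel.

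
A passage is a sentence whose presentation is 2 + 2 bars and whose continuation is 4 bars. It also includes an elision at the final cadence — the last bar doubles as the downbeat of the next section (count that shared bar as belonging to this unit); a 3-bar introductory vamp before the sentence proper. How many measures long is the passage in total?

11 measures

Basic sentence: 2 + 2 + 4 = 8 bars.
8 (basic form) + 3 (introduction) = 11.
The elision shares a bar with the next section but does not change this unit's count.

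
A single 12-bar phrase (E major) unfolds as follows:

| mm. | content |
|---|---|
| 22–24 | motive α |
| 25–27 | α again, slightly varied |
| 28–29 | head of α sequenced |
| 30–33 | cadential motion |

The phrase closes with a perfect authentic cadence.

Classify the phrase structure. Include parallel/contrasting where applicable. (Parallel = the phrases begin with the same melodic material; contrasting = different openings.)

sentence

Basic idea (bars 22–24) + its repetition (mm. 25–27) form the presentation; fragmentation and cadence (bars 28–33) form the continuation — the 12-bar whole is a sentence.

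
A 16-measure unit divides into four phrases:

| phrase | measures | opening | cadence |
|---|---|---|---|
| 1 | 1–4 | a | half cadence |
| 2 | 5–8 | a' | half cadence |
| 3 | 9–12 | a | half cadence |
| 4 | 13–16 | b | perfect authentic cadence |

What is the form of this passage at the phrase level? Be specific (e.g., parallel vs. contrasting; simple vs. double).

parallel double period

Four phrases in two halves: the first half (bars 1–8) ends with a half cadence, the second (bars 9-16) with a perfect authentic cadence — a large antecedent–consequent pair, i.e. a double period.
Phrase 3 begins with the same material as phrase 1, making it parallel.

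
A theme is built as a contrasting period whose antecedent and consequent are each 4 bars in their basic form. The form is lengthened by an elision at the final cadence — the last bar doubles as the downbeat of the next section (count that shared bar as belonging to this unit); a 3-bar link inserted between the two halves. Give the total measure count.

Basic contrasting period: 4 + 4 = 8 bars.
8 (basic form) + 3 (link) = 11.
The elision shares a bar with the next section but does not change this unit's count.

11 measures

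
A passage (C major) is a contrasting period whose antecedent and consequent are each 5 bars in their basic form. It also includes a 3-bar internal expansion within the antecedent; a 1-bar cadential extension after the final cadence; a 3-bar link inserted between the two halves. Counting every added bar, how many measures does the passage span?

Basic contrasting period: 5 + 5 = 10 bars.
10 (basic form) + 3 (internal expansion) + 1 (cadential extension) + 3 (link) = 17.

17 measures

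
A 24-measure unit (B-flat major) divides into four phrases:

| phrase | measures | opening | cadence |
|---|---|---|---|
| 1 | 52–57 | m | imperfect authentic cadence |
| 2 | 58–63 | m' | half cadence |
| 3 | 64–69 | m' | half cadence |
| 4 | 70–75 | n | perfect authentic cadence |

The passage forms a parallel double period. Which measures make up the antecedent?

In a double period the first pair of phrases (ending half cadence) is the large antecedent and the second pair (ending perfect authentic cadence) is the large consequent; the antecedent is measures 52–63.

measures 52–63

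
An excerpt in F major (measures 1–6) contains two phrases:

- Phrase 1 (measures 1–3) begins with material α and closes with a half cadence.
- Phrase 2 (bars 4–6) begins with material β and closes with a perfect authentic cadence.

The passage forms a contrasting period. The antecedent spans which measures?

The antecedent is the phrase ending with the weaker cadence (half cadence, phrase 1) and the consequent the one ending more conclusively (perfect authentic cadence, phrase 2); the antecedent is mm. 1-3.

measures 1–3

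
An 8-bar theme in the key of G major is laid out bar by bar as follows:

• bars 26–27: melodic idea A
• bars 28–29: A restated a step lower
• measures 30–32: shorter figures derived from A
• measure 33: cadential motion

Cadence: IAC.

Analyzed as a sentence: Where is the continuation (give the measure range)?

measures 30–33

After the presentation (mm. 26-29), the continuation covers the fragmentation through the cadence: bars 30–33.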